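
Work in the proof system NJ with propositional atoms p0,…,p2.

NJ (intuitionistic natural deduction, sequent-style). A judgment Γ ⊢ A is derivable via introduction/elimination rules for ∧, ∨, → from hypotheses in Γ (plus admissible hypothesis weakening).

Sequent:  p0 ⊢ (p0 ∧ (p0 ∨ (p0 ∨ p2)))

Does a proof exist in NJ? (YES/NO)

Derivation (root first):
[∧I] p0 ⊢ (p0 ∧ (p0 ∨ (p0 ∨ p2)))
  [Ax] p0 ⊢ p0
  [∨I₂] p0 ⊢ (p0 ∨ (p0 ∨ p2))
    [∨I₁] p0 ⊢ (p0 ∨ p2)
      [Ax] p0 ⊢ p0

Result: YES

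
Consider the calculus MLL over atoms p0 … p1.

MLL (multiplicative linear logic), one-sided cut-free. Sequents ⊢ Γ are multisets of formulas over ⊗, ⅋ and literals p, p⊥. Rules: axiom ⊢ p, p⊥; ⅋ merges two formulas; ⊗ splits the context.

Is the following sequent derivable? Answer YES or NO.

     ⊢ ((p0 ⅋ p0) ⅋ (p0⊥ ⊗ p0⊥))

Derivation trace:
[⅋]  ⊢ ((p0 ⅋ p0) ⅋ (p0⊥ ⊗ p0⊥))
  [⅋]  ⊢ (p0⊥ ⊗ p0⊥), (p0 ⅋ p0)
    [⊗]  ⊢ p0, p0, (p0⊥ ⊗ p0⊥)
      [Ax]  ⊢ p0, p0⊥
      [Ax]  ⊢ p0, p0⊥

Result: YES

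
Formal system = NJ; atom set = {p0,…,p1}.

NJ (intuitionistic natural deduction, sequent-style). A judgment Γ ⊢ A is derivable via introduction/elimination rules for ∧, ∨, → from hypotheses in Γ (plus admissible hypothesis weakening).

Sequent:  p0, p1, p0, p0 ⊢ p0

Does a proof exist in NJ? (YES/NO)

Proof tree:
[Wk] p0, p1, p0, p0 ⊢ p0
  [Wk] p0, p1, p0 ⊢ p0
    [Wk] p0, p1 ⊢ p0
      [Ax] p0 ⊢ p0

Result: YES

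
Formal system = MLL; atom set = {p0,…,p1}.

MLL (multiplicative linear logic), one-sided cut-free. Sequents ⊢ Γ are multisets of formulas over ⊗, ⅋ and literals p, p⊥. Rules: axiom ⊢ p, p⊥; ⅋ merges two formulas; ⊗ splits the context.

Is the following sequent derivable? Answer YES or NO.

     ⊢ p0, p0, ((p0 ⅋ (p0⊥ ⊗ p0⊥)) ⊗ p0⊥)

Derivation (root first):
[⊗]  ⊢ p0, p0, ((p0 ⅋ (p0⊥ ⊗ p0⊥)) ⊗ p0⊥)
  [⅋]  ⊢ p0, (p0 ⅋ (p0⊥ ⊗ p0⊥))
    [⊗]  ⊢ p0, p0, (p0⊥ ⊗ p0⊥)
      [Ax]  ⊢ p0, p0⊥
      [Ax]  ⊢ p0, p0⊥
  [Ax]  ⊢ p0, p0⊥

Result: YES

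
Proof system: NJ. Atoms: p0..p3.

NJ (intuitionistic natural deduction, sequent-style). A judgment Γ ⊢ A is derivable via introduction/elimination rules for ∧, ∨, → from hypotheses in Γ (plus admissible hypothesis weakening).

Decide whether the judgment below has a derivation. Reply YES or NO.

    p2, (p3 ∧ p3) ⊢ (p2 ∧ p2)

Derivation trace:
[∧I] p2, (p3 ∧ p3) ⊢ (p2 ∧ p2)
  [Wk] p2, (p3 ∧ p3) ⊢ p2
    [Ax] p2 ⊢ p2
  [Ax] p2 ⊢ p2

Result: YES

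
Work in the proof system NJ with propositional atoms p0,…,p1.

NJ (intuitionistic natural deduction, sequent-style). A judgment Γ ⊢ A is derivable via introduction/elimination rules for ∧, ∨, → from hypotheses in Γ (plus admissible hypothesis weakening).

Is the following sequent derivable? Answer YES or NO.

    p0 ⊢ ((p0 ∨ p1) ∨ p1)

Derivation (root first):
[∨I₁] p0 ⊢ ((p0 ∨ p1) ∨ p1)
  [∨I₁] p0 ⊢ (p0 ∨ p1)
    [Ax] p0 ⊢ p0

Result: YES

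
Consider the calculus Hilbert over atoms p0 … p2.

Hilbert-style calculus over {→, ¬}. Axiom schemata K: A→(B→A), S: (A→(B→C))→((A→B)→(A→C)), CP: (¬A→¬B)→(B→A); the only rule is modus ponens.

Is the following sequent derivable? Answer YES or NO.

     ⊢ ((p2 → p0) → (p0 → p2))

Truth-table refutation:
  v=000: Γ:[] Δ:[((p2 → p0) → (p0 → p2))=T] refutes=False
  v=001: Γ:[] Δ:[((p2 → p0) → (p0 → p2))=T] refutes=False
  v=010: Γ:[] Δ:[((p2 → p0) → (p0 → p2))=T] refutes=False
  v=011: Γ:[] Δ:[((p2 → p0) → (p0 → p2))=T] refutes=False
  v=100: Γ:[] Δ:[((p2 → p0) → (p0 → p2))=F] refutes=True  ← countermodel

Result: NO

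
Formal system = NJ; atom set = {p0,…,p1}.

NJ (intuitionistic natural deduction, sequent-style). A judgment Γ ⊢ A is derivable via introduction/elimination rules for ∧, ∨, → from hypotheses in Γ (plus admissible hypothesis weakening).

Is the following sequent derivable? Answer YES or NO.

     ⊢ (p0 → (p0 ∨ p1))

Derivation (root first):
[→I]  ⊢ (p0 → (p0 ∨ p1))
  [∨I₁] p0 ⊢ (p0 ∨ p1)
    [Ax] p0 ⊢ p0

Result: YES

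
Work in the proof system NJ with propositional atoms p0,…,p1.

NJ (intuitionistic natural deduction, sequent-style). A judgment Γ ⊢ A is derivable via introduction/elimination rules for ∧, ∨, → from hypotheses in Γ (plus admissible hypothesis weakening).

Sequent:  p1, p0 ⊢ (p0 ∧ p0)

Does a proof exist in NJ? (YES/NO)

Derivation (root first):
[∧I] p1, p0 ⊢ (p0 ∧ p0)
  [Wk] p0, p1 ⊢ p0
    [Ax] p0 ⊢ p0
  [Ax] p0 ⊢ p0

Result: YES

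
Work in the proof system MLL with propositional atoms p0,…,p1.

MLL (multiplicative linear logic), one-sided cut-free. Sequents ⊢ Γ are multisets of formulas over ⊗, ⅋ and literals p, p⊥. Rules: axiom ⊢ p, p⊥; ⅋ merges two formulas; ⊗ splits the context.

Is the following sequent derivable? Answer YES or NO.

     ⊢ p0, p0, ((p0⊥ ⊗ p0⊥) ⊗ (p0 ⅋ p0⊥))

Derivation (root first):
[⊗]  ⊢ p0, p0, ((p0⊥ ⊗ p0⊥) ⊗ (p0 ⅋ p0⊥))
  [⊗]  ⊢ p0, p0, (p0⊥ ⊗ p0⊥)
    [Ax]  ⊢ p0, p0⊥
    [Ax]  ⊢ p0, p0⊥
  [⅋]  ⊢ (p0 ⅋ p0⊥)
    [Ax]  ⊢ p0, p0⊥

Result: YES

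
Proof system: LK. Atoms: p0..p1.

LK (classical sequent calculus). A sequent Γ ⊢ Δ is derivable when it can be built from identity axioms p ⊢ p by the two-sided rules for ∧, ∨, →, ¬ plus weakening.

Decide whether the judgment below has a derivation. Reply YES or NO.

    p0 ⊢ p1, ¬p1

Derivation (root first):
[WL] p0 ⊢ p1, ¬p1
  [¬R]  ⊢ p1, ¬p1
    [Ax] p1 ⊢ p1

Result: YES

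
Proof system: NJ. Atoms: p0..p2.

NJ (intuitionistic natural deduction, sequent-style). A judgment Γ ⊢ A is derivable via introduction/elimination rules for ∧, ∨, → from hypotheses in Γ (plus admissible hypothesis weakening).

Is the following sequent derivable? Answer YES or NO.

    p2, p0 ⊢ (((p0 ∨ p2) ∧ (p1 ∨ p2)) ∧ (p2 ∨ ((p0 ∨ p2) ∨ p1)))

Derivation trace:
[∧I] p2, p0 ⊢ (((p0 ∨ p2) ∧ (p1 ∨ p2)) ∧ (p2 ∨ ((p0 ∨ p2) ∨ p1)))
  [∧I] p2, p0 ⊢ ((p0 ∨ p2) ∧ (p1 ∨ p2))
    [∨I₁] p0 ⊢ (p0 ∨ p2)
      [Ax] p0 ⊢ p0
    [∨I₂] p2 ⊢ (p1 ∨ p2)
      [Ax] p2 ⊢ p2
  [∨I₂] p0 ⊢ (p2 ∨ ((p0 ∨ p2) ∨ p1))
    [∨I₁] p0 ⊢ ((p0 ∨ p2) ∨ p1)
      [∨I₁] p0 ⊢ (p0 ∨ p2)
        [Ax] p0 ⊢ p0

Result: YES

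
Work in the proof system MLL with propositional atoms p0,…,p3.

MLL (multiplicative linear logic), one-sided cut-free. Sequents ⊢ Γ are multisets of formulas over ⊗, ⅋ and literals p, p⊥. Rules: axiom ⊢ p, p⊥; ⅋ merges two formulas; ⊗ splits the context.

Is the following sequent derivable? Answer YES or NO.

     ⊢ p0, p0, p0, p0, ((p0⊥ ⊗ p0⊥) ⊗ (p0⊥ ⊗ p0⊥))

Derivation trace:
[⊗]  ⊢ p0, p0, p0, p0, ((p0⊥ ⊗ p0⊥) ⊗ (p0⊥ ⊗ p0⊥))
  [⊗]  ⊢ p0, p0, (p0⊥ ⊗ p0⊥)
    [Ax]  ⊢ p0, p0⊥
    [Ax]  ⊢ p0, p0⊥
  [⊗]  ⊢ p0, p0, (p0⊥ ⊗ p0⊥)
    [Ax]  ⊢ p0, p0⊥
    [Ax]  ⊢ p0, p0⊥

Result: YES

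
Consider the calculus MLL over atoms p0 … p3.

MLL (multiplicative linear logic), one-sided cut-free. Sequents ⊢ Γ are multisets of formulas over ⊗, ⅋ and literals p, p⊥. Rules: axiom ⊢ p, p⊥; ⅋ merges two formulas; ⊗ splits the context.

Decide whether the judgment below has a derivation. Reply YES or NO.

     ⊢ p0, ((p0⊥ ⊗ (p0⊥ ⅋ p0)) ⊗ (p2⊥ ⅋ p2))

Proof tree:
[⊗]  ⊢ p0, ((p0⊥ ⊗ (p0⊥ ⅋ p0)) ⊗ (p2⊥ ⅋ p2))
  [⊗]  ⊢ p0, (p0⊥ ⊗ (p0⊥ ⅋ p0))
    [Ax]  ⊢ p0, p0⊥
    [⅋]  ⊢ (p0⊥ ⅋ p0)
      [Ax]  ⊢ p0, p0⊥
  [⅋]  ⊢ (p2⊥ ⅋ p2)
    [Ax]  ⊢ p2, p2⊥

Result: YES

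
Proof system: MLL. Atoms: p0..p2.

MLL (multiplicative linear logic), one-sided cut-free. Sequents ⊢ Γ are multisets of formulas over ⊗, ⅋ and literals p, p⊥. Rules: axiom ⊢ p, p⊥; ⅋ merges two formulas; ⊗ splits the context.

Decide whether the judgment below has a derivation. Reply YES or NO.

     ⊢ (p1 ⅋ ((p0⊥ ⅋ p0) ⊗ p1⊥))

Derivation (root first):
[⅋]  ⊢ (p1 ⅋ ((p0⊥ ⅋ p0) ⊗ p1⊥))
  [⊗]  ⊢ p1, ((p0⊥ ⅋ p0) ⊗ p1⊥)
    [⅋]  ⊢ (p0⊥ ⅋ p0)
      [Ax]  ⊢ p0, p0⊥
    [Ax]  ⊢ p1, p1⊥

Result: YES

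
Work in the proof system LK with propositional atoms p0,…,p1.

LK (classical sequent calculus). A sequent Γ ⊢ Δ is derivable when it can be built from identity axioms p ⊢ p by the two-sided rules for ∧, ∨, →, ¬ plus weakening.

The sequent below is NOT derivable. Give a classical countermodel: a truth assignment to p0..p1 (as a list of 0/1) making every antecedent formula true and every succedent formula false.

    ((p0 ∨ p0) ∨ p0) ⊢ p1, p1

Search for a countermodel by truth-table:
  v=00: Γ:[((p0 ∨ p0) ∨ p0)=F] Δ:[p1=F, p1=F] refutes=False
  v=01: Γ:[((p0 ∨ p0) ∨ p0)=F] Δ:[p1=T, p1=T] refutes=False
  v=10: Γ:[((p0 ∨ p0) ∨ p0)=T] Δ:[p1=F, p1=F] refutes=True  ← countermodel

Result: [1, 0]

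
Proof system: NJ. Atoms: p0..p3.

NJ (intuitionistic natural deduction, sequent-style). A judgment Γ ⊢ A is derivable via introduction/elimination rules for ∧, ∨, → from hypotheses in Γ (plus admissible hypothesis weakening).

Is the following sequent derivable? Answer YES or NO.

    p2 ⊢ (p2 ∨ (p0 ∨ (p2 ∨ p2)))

Derivation trace:
[∨I₂] p2 ⊢ (p2 ∨ (p0 ∨ (p2 ∨ p2)))
  [∨I₂] p2 ⊢ (p0 ∨ (p2 ∨ p2))
    [∨I₂] p2 ⊢ (p2 ∨ p2)
      [Ax] p2 ⊢ p2

Result: YES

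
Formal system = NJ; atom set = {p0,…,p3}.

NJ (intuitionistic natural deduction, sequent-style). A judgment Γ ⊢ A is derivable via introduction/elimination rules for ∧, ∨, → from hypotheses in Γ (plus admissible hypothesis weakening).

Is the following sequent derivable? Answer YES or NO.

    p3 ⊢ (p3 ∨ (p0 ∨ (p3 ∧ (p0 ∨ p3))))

Derivation (root first):
[∨I₂] p3 ⊢ (p3 ∨ (p0 ∨ (p3 ∧ (p0 ∨ p3))))
  [∨I₂] p3 ⊢ (p0 ∨ (p3 ∧ (p0 ∨ p3)))
    [∧I] p3 ⊢ (p3 ∧ (p0 ∨ p3))
      [Ax] p3 ⊢ p3
      [∨I₂] p3 ⊢ (p0 ∨ p3)
        [Ax] p3 ⊢ p3

Result: YES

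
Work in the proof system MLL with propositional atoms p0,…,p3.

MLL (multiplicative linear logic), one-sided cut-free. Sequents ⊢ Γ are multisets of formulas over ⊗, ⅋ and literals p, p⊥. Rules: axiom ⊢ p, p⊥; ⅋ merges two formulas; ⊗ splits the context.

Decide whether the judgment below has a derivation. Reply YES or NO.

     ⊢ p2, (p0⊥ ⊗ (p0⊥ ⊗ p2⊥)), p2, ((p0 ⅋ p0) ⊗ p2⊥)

Proof tree:
[⊗]  ⊢ p2, (p0⊥ ⊗ (p0⊥ ⊗ p2⊥)), p2, ((p0 ⅋ p0) ⊗ p2⊥)
  [⅋]  ⊢ p2, (p0⊥ ⊗ (p0⊥ ⊗ p2⊥)), (p0 ⅋ p0)
    [⊗]  ⊢ p0, p0, p2, (p0⊥ ⊗ (p0⊥ ⊗ p2⊥))
      [Ax]  ⊢ p0, p0⊥
      [⊗]  ⊢ p0, p2, (p0⊥ ⊗ p2⊥)
        [Ax]  ⊢ p0, p0⊥
        [Ax]  ⊢ p2, p2⊥
  [Ax]  ⊢ p2, p2⊥

Result: YES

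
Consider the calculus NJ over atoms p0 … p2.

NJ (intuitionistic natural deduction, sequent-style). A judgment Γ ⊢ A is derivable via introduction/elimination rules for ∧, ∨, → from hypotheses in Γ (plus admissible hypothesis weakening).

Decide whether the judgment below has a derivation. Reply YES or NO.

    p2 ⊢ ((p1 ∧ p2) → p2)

Derivation (root first):
[→I] p2 ⊢ ((p1 ∧ p2) → p2)
  [Wk] p2, (p1 ∧ p2) ⊢ p2
    [Ax] p2 ⊢ p2

Result: YES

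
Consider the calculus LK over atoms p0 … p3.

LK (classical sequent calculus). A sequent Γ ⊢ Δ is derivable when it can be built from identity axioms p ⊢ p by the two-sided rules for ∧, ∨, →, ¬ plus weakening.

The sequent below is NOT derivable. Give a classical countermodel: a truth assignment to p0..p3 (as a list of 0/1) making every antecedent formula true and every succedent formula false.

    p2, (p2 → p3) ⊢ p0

Search for a countermodel by truth-table:
  v=0000: Γ:[p2=F, (p2 → p3)=T] Δ:[p0=F] refutes=False
  v=0001: Γ:[p2=F, (p2 → p3)=T] Δ:[p0=F] refutes=False
  v=0010: Γ:[p2=T, (p2 → p3)=F] Δ:[p0=F] refutes=False
  v=0011: Γ:[p2=T, (p2 → p3)=T] Δ:[p0=F] refutes=True  ← countermodel

Result: [0, 0, 1, 1]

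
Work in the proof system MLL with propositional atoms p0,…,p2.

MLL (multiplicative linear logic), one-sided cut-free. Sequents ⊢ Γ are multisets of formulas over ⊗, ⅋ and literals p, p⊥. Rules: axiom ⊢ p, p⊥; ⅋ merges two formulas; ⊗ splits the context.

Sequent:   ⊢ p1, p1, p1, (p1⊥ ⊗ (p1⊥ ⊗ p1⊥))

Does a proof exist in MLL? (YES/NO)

Derivation (root first):
[⊗]  ⊢ p1, p1, p1, (p1⊥ ⊗ (p1⊥ ⊗ p1⊥))
  [Ax]  ⊢ p1, p1⊥
  [⊗]  ⊢ p1, p1, (p1⊥ ⊗ p1⊥)
    [Ax]  ⊢ p1, p1⊥
    [Ax]  ⊢ p1, p1⊥

Result: YES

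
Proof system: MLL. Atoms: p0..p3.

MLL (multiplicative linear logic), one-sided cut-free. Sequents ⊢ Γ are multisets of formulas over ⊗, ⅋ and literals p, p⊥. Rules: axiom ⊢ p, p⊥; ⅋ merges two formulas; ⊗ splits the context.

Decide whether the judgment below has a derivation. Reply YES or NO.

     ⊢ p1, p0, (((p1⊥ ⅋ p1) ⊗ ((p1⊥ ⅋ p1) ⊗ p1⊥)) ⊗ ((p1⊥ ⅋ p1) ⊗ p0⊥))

Proof tree:
[⊗]  ⊢ p1, p0, (((p1⊥ ⅋ p1) ⊗ ((p1⊥ ⅋ p1) ⊗ p1⊥)) ⊗ ((p1⊥ ⅋ p1) ⊗ p0⊥))
  [⊗]  ⊢ p1, ((p1⊥ ⅋ p1) ⊗ ((p1⊥ ⅋ p1) ⊗ p1⊥))
    [⅋]  ⊢ (p1⊥ ⅋ p1)
      [Ax]  ⊢ p1, p1⊥
    [⊗]  ⊢ p1, ((p1⊥ ⅋ p1) ⊗ p1⊥)
      [⅋]  ⊢ (p1⊥ ⅋ p1)
        [Ax]  ⊢ p1, p1⊥
      [Ax]  ⊢ p1, p1⊥
  [⊗]  ⊢ p0, ((p1⊥ ⅋ p1) ⊗ p0⊥)
    [⅋]  ⊢ (p1⊥ ⅋ p1)
      [Ax]  ⊢ p1, p1⊥
    [Ax]  ⊢ p0, p0⊥

Result: YES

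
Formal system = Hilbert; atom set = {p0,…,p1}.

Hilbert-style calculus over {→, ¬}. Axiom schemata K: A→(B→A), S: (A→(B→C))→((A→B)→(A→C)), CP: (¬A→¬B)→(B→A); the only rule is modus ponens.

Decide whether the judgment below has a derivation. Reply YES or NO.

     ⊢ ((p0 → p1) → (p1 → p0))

Search for a countermodel by truth-table:
  v=00: Γ:[] Δ:[((p0 → p1) → (p1 → p0))=T] refutes=False
  v=01: Γ:[] Δ:[((p0 → p1) → (p1 → p0))=F] refutes=True  ← countermodel

Result: NO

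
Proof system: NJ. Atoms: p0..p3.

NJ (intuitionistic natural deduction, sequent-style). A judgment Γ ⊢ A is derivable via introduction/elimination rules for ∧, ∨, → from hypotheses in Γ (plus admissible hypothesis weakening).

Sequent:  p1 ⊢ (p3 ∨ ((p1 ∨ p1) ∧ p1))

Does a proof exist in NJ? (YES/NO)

Derivation trace:
[∨I₂] p1 ⊢ (p3 ∨ ((p1 ∨ p1) ∧ p1))
  [∧I] p1 ⊢ ((p1 ∨ p1) ∧ p1)
    [∨I₂] p1 ⊢ (p1 ∨ p1)
      [Ax] p1 ⊢ p1
    [Ax] p1 ⊢ p1

Result: YES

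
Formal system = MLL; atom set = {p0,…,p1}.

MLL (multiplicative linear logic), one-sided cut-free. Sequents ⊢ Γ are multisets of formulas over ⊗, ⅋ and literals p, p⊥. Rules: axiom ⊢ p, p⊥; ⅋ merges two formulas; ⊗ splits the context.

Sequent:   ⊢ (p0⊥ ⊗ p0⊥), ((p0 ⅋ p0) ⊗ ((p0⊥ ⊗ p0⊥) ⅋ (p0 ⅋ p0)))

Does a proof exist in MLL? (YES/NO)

Derivation trace:
[⊗]  ⊢ (p0⊥ ⊗ p0⊥), ((p0 ⅋ p0) ⊗ ((p0⊥ ⊗ p0⊥) ⅋ (p0 ⅋ p0)))
  [⅋]  ⊢ (p0⊥ ⊗ p0⊥), (p0 ⅋ p0)
    [⊗]  ⊢ p0, p0, (p0⊥ ⊗ p0⊥)
      [Ax]  ⊢ p0, p0⊥
      [Ax]  ⊢ p0, p0⊥
  [⅋]  ⊢ ((p0⊥ ⊗ p0⊥) ⅋ (p0 ⅋ p0))
    [⅋]  ⊢ (p0⊥ ⊗ p0⊥), (p0 ⅋ p0)
      [⊗]  ⊢ p0, p0, (p0⊥ ⊗ p0⊥)
        [Ax]  ⊢ p0, p0⊥
        [Ax]  ⊢ p0, p0⊥

Result: YES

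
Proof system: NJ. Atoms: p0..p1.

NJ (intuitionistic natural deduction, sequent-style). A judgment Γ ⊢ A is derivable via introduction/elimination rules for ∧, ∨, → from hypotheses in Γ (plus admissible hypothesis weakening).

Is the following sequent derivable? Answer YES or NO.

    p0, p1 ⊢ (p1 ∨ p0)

Proof tree:
[∨I₂] p0, p1 ⊢ (p1 ∨ p0)
  [Wk] p0, p1 ⊢ p0
    [Ax] p0 ⊢ p0

Result: YES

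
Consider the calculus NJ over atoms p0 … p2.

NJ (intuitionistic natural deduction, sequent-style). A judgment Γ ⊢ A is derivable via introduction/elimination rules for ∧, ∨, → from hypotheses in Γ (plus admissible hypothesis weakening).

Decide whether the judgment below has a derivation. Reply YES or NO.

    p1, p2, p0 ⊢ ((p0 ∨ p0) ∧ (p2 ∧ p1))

Derivation trace:
[∧I] p1, p2, p0 ⊢ ((p0 ∨ p0) ∧ (p2 ∧ p1))
  [∨I₂] p0 ⊢ (p0 ∨ p0)
    [Ax] p0 ⊢ p0
  [∧I] p1, p2 ⊢ (p2 ∧ p1)
    [Ax] p2 ⊢ p2
    [Ax] p1 ⊢ p1

Result: YES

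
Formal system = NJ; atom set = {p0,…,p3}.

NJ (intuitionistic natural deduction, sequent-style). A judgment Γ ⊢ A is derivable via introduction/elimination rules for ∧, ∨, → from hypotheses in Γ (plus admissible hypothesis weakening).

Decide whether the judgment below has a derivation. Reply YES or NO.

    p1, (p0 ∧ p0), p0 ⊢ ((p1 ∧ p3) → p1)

Derivation (root first):
[Wk] p1, (p0 ∧ p0), p0 ⊢ ((p1 ∧ p3) → p1)
  [Wk] p1, (p0 ∧ p0) ⊢ ((p1 ∧ p3) → p1)
    [→I] p1 ⊢ ((p1 ∧ p3) → p1)
      [Wk] p1, (p1 ∧ p3) ⊢ p1
        [Ax] p1 ⊢ p1

Result: YES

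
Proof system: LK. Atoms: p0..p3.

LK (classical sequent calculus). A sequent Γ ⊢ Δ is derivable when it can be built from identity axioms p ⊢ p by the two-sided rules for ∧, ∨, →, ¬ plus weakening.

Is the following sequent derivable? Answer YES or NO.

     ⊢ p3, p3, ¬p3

Derivation trace:
[¬R]  ⊢ p3, p3, ¬p3
  [WR] p3 ⊢ p3, p3
    [Ax] p3 ⊢ p3

Result: YES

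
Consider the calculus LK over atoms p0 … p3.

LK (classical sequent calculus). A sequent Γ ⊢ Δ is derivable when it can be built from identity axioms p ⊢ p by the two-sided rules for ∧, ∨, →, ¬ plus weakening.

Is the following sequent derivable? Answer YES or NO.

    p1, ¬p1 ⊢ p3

Derivation trace:
[WR] p1, ¬p1 ⊢ p3
  [¬L] p1, ¬p1 ⊢ 
    [Ax] p1 ⊢ p1

Result: YES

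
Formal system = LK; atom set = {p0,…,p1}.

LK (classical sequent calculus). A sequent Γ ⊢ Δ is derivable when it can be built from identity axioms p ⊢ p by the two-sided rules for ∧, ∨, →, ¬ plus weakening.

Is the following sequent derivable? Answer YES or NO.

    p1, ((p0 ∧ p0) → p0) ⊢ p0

Search for a countermodel by truth-table:
  v=00: Γ:[p1=F, ((p0 ∧ p0) → p0)=T] Δ:[p0=F] refutes=False
  v=01: Γ:[p1=T, ((p0 ∧ p0) → p0)=T] Δ:[p0=F] refutes=True  ← countermodel

Result: NO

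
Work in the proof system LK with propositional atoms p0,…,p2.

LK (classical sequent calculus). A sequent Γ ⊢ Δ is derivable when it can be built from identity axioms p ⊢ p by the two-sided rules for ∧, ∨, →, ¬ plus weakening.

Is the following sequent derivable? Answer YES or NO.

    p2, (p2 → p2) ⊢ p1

Truth-table refutation:
  v=000: Γ:[p2=F, (p2 → p2)=T] Δ:[p1=F] refutes=False
  v=001: Γ:[p2=T, (p2 → p2)=T] Δ:[p1=F] refutes=True  ← countermodel

Result: NO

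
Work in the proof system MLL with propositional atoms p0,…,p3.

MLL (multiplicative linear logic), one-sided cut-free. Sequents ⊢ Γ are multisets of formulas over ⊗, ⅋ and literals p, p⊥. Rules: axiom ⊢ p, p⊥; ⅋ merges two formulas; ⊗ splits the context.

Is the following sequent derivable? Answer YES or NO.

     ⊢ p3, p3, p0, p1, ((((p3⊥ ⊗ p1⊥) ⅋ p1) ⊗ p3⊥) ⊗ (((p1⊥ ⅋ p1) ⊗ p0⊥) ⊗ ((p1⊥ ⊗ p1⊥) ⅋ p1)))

Derivation (root first):
[⊗]  ⊢ p3, p3, p0, p1, ((((p3⊥ ⊗ p1⊥) ⅋ p1) ⊗ p3⊥) ⊗ (((p1⊥ ⅋ p1) ⊗ p0⊥) ⊗ ((p1⊥ ⊗ p1⊥) ⅋ p1)))
  [⊗]  ⊢ p3, p3, (((p3⊥ ⊗ p1⊥) ⅋ p1) ⊗ p3⊥)
    [⅋]  ⊢ p3, ((p3⊥ ⊗ p1⊥) ⅋ p1)
      [⊗]  ⊢ p3, p1, (p3⊥ ⊗ p1⊥)
        [Ax]  ⊢ p3, p3⊥
        [Ax]  ⊢ p1, p1⊥
    [Ax]  ⊢ p3, p3⊥
  [⊗]  ⊢ p0, p1, (((p1⊥ ⅋ p1) ⊗ p0⊥) ⊗ ((p1⊥ ⊗ p1⊥) ⅋ p1))
    [⊗]  ⊢ p0, ((p1⊥ ⅋ p1) ⊗ p0⊥)
      [⅋]  ⊢ (p1⊥ ⅋ p1)
        [Ax]  ⊢ p1, p1⊥
      [Ax]  ⊢ p0, p0⊥
    [⅋]  ⊢ p1, ((p1⊥ ⊗ p1⊥) ⅋ p1)
      [⊗]  ⊢ p1, p1, (p1⊥ ⊗ p1⊥)
        [Ax]  ⊢ p1, p1⊥
        [Ax]  ⊢ p1, p1⊥

Result: YES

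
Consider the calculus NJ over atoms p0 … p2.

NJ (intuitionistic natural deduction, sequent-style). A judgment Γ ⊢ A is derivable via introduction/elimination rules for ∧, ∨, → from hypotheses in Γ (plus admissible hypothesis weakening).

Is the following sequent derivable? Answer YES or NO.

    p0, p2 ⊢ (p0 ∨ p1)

Proof tree:
[∨I₁] p0, p2 ⊢ (p0 ∨ p1)
  [Wk] p0, p2 ⊢ p0
    [Ax] p0 ⊢ p0

Result: YES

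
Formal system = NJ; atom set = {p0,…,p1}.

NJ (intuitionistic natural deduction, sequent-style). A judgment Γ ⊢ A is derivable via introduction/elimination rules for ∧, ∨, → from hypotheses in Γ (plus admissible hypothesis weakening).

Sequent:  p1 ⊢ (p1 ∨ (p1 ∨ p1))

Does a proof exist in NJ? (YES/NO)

Derivation (root first):
[∨I₂] p1 ⊢ (p1 ∨ (p1 ∨ p1))
  [∨I₁] p1 ⊢ (p1 ∨ p1)
    [Ax] p1 ⊢ p1

Result: YES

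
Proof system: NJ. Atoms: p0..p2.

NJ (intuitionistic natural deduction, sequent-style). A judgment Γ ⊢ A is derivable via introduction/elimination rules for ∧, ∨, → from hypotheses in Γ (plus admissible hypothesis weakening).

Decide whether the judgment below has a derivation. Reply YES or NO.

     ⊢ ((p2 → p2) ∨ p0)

Proof tree:
[∨I₁]  ⊢ ((p2 → p2) ∨ p0)
  [→I]  ⊢ (p2 → p2)
    [Ax] p2 ⊢ p2

Result: YES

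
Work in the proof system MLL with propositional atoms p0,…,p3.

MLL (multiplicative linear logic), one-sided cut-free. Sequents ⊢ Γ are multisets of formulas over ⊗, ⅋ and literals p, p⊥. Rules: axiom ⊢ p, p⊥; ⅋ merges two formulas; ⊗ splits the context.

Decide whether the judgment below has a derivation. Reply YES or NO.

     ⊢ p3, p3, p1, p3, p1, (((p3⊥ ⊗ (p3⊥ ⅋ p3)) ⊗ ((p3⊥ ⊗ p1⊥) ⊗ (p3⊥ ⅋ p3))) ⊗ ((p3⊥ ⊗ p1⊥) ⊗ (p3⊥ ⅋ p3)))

Derivation trace:
[⊗]  ⊢ p3, p3, p1, p3, p1, (((p3⊥ ⊗ (p3⊥ ⅋ p3)) ⊗ ((p3⊥ ⊗ p1⊥) ⊗ (p3⊥ ⅋ p3))) ⊗ ((p3⊥ ⊗ p1⊥) ⊗ (p3⊥ ⅋ p3)))
  [⊗]  ⊢ p3, p3, p1, ((p3⊥ ⊗ (p3⊥ ⅋ p3)) ⊗ ((p3⊥ ⊗ p1⊥) ⊗ (p3⊥ ⅋ p3)))
    [⊗]  ⊢ p3, (p3⊥ ⊗ (p3⊥ ⅋ p3))
      [Ax]  ⊢ p3, p3⊥
      [⅋]  ⊢ (p3⊥ ⅋ p3)
        [Ax]  ⊢ p3, p3⊥
    [⊗]  ⊢ p3, p1, ((p3⊥ ⊗ p1⊥) ⊗ (p3⊥ ⅋ p3))
      [⊗]  ⊢ p3, p1, (p3⊥ ⊗ p1⊥)
        [Ax]  ⊢ p3, p3⊥
        [Ax]  ⊢ p1, p1⊥
      [⅋]  ⊢ (p3⊥ ⅋ p3)
        [Ax]  ⊢ p3, p3⊥
  [⊗]  ⊢ p3, p1, ((p3⊥ ⊗ p1⊥) ⊗ (p3⊥ ⅋ p3))
    [⊗]  ⊢ p3, p1, (p3⊥ ⊗ p1⊥)
      [Ax]  ⊢ p3, p3⊥
      [Ax]  ⊢ p1, p1⊥
    [⅋]  ⊢ (p3⊥ ⅋ p3)
      [Ax]  ⊢ p3, p3⊥

Result: YES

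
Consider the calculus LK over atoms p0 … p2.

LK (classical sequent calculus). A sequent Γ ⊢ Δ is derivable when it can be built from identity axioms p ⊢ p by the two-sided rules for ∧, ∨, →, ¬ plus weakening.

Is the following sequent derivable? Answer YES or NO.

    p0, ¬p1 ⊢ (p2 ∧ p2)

Truth-table refutation:
  v=000: Γ:[p0=F, ¬p1=T] Δ:[(p2 ∧ p2)=F] refutes=False
  v=001: Γ:[p0=F, ¬p1=T] Δ:[(p2 ∧ p2)=T] refutes=False
  v=010: Γ:[p0=F, ¬p1=F] Δ:[(p2 ∧ p2)=F] refutes=False
  v=011: Γ:[p0=F, ¬p1=F] Δ:[(p2 ∧ p2)=T] refutes=False
  v=100: Γ:[p0=T, ¬p1=T] Δ:[(p2 ∧ p2)=F] refutes=True  ← countermodel

Result: NO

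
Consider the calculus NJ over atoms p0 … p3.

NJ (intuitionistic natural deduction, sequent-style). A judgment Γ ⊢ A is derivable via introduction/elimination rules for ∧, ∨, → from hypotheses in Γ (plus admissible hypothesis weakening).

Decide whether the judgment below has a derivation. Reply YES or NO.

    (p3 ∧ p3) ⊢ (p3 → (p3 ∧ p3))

Proof tree:
[→I] (p3 ∧ p3) ⊢ (p3 → (p3 ∧ p3))
  [Wk] p3, (p3 ∧ p3) ⊢ (p3 ∧ p3)
    [∧I] p3 ⊢ (p3 ∧ p3)
      [Ax] p3 ⊢ p3
      [Ax] p3 ⊢ p3

Result: YES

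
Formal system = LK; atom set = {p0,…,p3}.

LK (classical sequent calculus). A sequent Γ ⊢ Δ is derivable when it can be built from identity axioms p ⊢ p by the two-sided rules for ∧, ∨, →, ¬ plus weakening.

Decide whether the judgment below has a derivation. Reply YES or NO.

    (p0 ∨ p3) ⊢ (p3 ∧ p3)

Enumerate valuations to refute Γ ⊢ Δ:
  v=0000: Γ:[(p0 ∨ p3)=F] Δ:[(p3 ∧ p3)=F] refutes=False
  v=0001: Γ:[(p0 ∨ p3)=T] Δ:[(p3 ∧ p3)=T] refutes=False
  v=0010: Γ:[(p0 ∨ p3)=F] Δ:[(p3 ∧ p3)=F] refutes=False
  v=0011: Γ:[(p0 ∨ p3)=T] Δ:[(p3 ∧ p3)=T] refutes=False
  v=0100: Γ:[(p0 ∨ p3)=F] Δ:[(p3 ∧ p3)=F] refutes=False
  v=0101: Γ:[(p0 ∨ p3)=T] Δ:[(p3 ∧ p3)=T] refutes=False
  v=0110: Γ:[(p0 ∨ p3)=F] Δ:[(p3 ∧ p3)=F] refutes=False
  v=0111: Γ:[(p0 ∨ p3)=T] Δ:[(p3 ∧ p3)=T] refutes=False
  v=1000: Γ:[(p0 ∨ p3)=T] Δ:[(p3 ∧ p3)=F] refutes=True  ← countermodel

Result: NO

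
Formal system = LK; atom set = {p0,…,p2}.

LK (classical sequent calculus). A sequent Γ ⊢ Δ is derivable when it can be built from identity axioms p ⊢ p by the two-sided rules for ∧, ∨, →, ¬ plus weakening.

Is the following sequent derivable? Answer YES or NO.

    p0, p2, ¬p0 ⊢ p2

Derivation (root first):
[WR] p0, p2, ¬p0 ⊢ p2
  [¬L] p0, p2, ¬p0 ⊢ 
    [WL] p0, p2 ⊢ p0
      [Ax] p0 ⊢ p0

Result: YES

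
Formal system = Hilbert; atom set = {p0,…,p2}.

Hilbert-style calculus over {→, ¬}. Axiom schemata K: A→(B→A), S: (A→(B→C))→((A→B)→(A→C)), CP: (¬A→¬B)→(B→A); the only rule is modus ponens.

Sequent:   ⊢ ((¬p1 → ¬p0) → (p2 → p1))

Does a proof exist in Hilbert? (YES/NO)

Truth-table refutation:
  v=000: Γ:[] Δ:[((¬p1 → ¬p0) → (p2 → p1))=T] refutes=False
  v=001: Γ:[] Δ:[((¬p1 → ¬p0) → (p2 → p1))=F] refutes=True  ← countermodel

Result: NO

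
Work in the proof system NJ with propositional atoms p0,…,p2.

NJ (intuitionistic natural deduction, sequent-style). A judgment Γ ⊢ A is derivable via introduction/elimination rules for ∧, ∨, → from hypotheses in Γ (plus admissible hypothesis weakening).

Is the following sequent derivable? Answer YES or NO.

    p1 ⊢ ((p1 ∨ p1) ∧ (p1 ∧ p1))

Proof tree:
[→E] p1 ⊢ ((p1 ∨ p1) ∧ (p1 ∧ p1))
  [→I]  ⊢ (p1 → ((p1 ∨ p1) ∧ (p1 ∧ p1)))
    [∧I] p1 ⊢ ((p1 ∨ p1) ∧ (p1 ∧ p1))
      [∨I₁] p1 ⊢ (p1 ∨ p1)
        [Ax] p1 ⊢ p1
      [∧I] p1 ⊢ (p1 ∧ p1)
        [Ax] p1 ⊢ p1
        [Ax] p1 ⊢ p1
  [Ax] p1 ⊢ p1

Result: YES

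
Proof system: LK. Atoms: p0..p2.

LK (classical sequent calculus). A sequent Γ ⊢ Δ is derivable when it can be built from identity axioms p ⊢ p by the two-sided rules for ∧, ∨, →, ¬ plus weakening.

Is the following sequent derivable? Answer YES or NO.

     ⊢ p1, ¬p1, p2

Proof tree:
[WR]  ⊢ p1, ¬p1, p2
  [¬R]  ⊢ p1, ¬p1
    [Ax] p1 ⊢ p1

Result: YES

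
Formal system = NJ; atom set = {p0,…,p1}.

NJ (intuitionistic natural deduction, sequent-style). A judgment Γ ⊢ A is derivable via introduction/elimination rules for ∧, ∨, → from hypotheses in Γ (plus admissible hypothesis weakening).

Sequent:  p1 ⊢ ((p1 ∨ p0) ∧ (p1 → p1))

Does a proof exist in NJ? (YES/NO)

Derivation trace:
[∧I] p1 ⊢ ((p1 ∨ p0) ∧ (p1 → p1))
  [∨I₁] p1 ⊢ (p1 ∨ p0)
    [Ax] p1 ⊢ p1
  [→I]  ⊢ (p1 → p1)
    [Ax] p1 ⊢ p1

Result: YES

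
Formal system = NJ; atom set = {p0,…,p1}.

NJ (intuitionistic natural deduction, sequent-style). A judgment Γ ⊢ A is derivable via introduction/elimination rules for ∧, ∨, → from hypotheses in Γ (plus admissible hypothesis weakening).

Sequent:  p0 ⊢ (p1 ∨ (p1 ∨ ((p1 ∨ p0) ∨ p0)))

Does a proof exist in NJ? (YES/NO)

Derivation trace:
[∨I₂] p0 ⊢ (p1 ∨ (p1 ∨ ((p1 ∨ p0) ∨ p0)))
  [∨I₂] p0 ⊢ (p1 ∨ ((p1 ∨ p0) ∨ p0))
    [∨I₁] p0 ⊢ ((p1 ∨ p0) ∨ p0)
      [∨I₂] p0 ⊢ (p1 ∨ p0)
        [Ax] p0 ⊢ p0

Result: YES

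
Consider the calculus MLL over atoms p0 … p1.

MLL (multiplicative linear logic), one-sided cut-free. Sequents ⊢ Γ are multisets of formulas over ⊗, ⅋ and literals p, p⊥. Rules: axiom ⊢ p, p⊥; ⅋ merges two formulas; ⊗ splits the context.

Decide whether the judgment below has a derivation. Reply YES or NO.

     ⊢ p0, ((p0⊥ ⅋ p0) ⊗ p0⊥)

Derivation trace:
[⊗]  ⊢ p0, ((p0⊥ ⅋ p0) ⊗ p0⊥)
  [⅋]  ⊢ (p0⊥ ⅋ p0)
    [Ax]  ⊢ p0, p0⊥
  [Ax]  ⊢ p0, p0⊥

Result: YES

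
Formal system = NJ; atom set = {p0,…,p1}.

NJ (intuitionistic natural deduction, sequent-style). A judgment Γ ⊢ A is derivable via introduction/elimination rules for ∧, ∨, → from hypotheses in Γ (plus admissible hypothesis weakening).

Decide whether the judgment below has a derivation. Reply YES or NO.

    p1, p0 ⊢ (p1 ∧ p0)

Proof tree:
[∧I] p1, p0 ⊢ (p1 ∧ p0)
  [Wk] p1, p1 ⊢ p1
    [Ax] p1 ⊢ p1
  [Ax] p0 ⊢ p0

Result: YES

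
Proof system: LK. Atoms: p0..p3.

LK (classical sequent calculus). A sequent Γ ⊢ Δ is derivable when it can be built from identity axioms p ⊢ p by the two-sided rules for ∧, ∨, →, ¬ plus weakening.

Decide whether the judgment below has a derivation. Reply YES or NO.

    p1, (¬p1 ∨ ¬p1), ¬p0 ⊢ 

Derivation (root first):
[¬L] p1, (¬p1 ∨ ¬p1), ¬p0 ⊢ 
  [WR] p1, (¬p1 ∨ ¬p1) ⊢ p0
    [∨L] p1, (¬p1 ∨ ¬p1) ⊢ 
      [¬L] p1, ¬p1 ⊢ 
        [Ax] p1 ⊢ p1
      [¬L] p1, ¬p1 ⊢ 
        [Ax] p1 ⊢ p1

Result: YES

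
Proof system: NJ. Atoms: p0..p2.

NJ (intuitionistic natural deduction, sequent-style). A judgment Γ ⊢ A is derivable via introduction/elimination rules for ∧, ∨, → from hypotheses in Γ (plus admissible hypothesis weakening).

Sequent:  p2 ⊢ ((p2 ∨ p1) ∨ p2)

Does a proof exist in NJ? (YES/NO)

Derivation trace:
[∨I₁] p2 ⊢ ((p2 ∨ p1) ∨ p2)
  [∨I₁] p2 ⊢ (p2 ∨ p1)
    [Ax] p2 ⊢ p2

Result: YES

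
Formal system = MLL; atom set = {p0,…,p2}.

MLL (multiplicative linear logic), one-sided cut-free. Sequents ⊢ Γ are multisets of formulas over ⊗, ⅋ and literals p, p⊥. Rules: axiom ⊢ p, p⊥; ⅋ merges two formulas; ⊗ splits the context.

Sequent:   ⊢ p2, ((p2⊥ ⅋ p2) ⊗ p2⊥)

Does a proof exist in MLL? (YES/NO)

Proof tree:
[⊗]  ⊢ p2, ((p2⊥ ⅋ p2) ⊗ p2⊥)
  [⅋]  ⊢ (p2⊥ ⅋ p2)
    [Ax]  ⊢ p2, p2⊥
  [Ax]  ⊢ p2, p2⊥

Result: YES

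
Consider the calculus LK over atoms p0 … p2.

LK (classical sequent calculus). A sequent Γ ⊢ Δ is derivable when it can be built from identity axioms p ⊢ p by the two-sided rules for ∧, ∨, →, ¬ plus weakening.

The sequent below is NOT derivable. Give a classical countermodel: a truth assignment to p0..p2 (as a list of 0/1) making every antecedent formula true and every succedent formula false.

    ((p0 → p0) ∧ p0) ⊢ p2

Search for a countermodel by truth-table:
  v=000: Γ:[((p0 → p0) ∧ p0)=F] Δ:[p2=F] refutes=False
  v=001: Γ:[((p0 → p0) ∧ p0)=F] Δ:[p2=T] refutes=False
  v=010: Γ:[((p0 → p0) ∧ p0)=F] Δ:[p2=F] refutes=False
  v=011: Γ:[((p0 → p0) ∧ p0)=F] Δ:[p2=T] refutes=False
  v=100: Γ:[((p0 → p0) ∧ p0)=T] Δ:[p2=F] refutes=True  ← countermodel

Result: [1, 0, 0]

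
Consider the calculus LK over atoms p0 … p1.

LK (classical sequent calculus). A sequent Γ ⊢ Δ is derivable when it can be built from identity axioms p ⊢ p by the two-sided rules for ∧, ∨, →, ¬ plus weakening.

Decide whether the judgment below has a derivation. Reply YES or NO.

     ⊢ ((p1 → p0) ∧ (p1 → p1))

Enumerate valuations to refute Γ ⊢ Δ:
  v=00: Γ:[] Δ:[((p1 → p0) ∧ (p1 → p1))=T] refutes=False
  v=01: Γ:[] Δ:[((p1 → p0) ∧ (p1 → p1))=F] refutes=True  ← countermodel

Result: NO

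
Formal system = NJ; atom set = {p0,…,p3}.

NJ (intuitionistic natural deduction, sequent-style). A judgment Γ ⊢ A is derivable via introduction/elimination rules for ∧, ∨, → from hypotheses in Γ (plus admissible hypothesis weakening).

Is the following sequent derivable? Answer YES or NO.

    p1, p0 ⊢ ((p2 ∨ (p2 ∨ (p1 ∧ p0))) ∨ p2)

Derivation (root first):
[∨I₁] p1, p0 ⊢ ((p2 ∨ (p2 ∨ (p1 ∧ p0))) ∨ p2)
  [∨I₂] p1, p0 ⊢ (p2 ∨ (p2 ∨ (p1 ∧ p0)))
    [∨I₂] p1, p0 ⊢ (p2 ∨ (p1 ∧ p0))
      [∧I] p1, p0 ⊢ (p1 ∧ p0)
        [Ax] p1 ⊢ p1
        [Ax] p0 ⊢ p0

Result: YES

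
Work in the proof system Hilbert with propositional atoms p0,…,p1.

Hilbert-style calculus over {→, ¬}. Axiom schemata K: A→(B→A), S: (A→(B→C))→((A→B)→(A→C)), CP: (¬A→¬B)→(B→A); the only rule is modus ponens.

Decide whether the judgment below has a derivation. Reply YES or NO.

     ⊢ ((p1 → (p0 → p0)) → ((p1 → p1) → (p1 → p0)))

Search for a countermodel by truth-table:
  v=00: Γ:[] Δ:[((p1 → (p0 → p0)) → ((p1 → p1) → (p1 → p0)))=T] refutes=False
  v=01: Γ:[] Δ:[((p1 → (p0 → p0)) → ((p1 → p1) → (p1 → p0)))=F] refutes=True  ← countermodel

Result: NO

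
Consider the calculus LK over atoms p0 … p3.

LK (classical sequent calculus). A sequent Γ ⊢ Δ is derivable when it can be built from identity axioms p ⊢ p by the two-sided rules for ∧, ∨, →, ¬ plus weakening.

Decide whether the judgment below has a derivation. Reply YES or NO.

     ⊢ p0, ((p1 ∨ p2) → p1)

Enumerate valuations to refute Γ ⊢ Δ:
  v=0000: Γ:[] Δ:[p0=F, ((p1 ∨ p2) → p1)=T] refutes=False
  v=0001: Γ:[] Δ:[p0=F, ((p1 ∨ p2) → p1)=T] refutes=False
  v=0010: Γ:[] Δ:[p0=F, ((p1 ∨ p2) → p1)=F] refutes=True  ← countermodel

Result: NO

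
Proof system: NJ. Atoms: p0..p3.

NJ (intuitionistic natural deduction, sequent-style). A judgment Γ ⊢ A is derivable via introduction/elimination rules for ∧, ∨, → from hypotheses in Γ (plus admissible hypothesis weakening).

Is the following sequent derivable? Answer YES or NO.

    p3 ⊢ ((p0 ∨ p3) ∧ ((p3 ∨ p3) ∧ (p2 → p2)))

Derivation trace:
[∧I] p3 ⊢ ((p0 ∨ p3) ∧ ((p3 ∨ p3) ∧ (p2 → p2)))
  [∨I₂] p3 ⊢ (p0 ∨ p3)
    [Ax] p3 ⊢ p3
  [∧I] p3 ⊢ ((p3 ∨ p3) ∧ (p2 → p2))
    [∨I₁] p3 ⊢ (p3 ∨ p3)
      [Ax] p3 ⊢ p3
    [→I]  ⊢ (p2 → p2)
      [Ax] p2 ⊢ p2

Result: YES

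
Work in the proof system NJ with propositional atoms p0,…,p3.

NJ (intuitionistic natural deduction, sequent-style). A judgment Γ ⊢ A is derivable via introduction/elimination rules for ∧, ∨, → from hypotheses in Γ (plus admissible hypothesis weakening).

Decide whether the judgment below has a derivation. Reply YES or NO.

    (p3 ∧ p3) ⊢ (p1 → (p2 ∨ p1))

Derivation (root first):
[→I] (p3 ∧ p3) ⊢ (p1 → (p2 ∨ p1))
  [Wk] p1, (p3 ∧ p3) ⊢ (p2 ∨ p1)
    [∨I₂] p1 ⊢ (p2 ∨ p1)
      [Ax] p1 ⊢ p1

Result: YES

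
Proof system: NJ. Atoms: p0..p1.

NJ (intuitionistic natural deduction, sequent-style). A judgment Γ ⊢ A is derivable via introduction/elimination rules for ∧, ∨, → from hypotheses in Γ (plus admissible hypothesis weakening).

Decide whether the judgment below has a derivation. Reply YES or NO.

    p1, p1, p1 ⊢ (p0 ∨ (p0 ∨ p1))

Derivation (root first):
[∨I₂] p1, p1, p1 ⊢ (p0 ∨ (p0 ∨ p1))
  [∨I₂] p1, p1, p1 ⊢ (p0 ∨ p1)
    [Wk] p1, p1, p1 ⊢ p1
      [Wk] p1, p1 ⊢ p1
        [Ax] p1 ⊢ p1

Result: YES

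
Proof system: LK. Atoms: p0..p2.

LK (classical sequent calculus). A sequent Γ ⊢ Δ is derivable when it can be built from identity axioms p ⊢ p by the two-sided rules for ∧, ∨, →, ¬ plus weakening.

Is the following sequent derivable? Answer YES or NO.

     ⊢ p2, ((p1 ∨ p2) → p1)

Proof tree:
[→R]  ⊢ p2, ((p1 ∨ p2) → p1)
  [∨L] (p1 ∨ p2) ⊢ p1, p2
    [Ax] p1 ⊢ p1
    [Ax] p2 ⊢ p2

Result: YES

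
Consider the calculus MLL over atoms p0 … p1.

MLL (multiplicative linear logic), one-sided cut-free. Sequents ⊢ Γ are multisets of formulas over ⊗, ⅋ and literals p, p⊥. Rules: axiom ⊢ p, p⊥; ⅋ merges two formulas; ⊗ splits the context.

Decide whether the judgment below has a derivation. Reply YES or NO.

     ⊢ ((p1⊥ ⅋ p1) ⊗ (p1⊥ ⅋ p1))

Derivation trace:
[⊗]  ⊢ ((p1⊥ ⅋ p1) ⊗ (p1⊥ ⅋ p1))
  [⅋]  ⊢ (p1⊥ ⅋ p1)
    [Ax]  ⊢ p1, p1⊥
  [⅋]  ⊢ (p1⊥ ⅋ p1)
    [Ax]  ⊢ p1, p1⊥

Result: YES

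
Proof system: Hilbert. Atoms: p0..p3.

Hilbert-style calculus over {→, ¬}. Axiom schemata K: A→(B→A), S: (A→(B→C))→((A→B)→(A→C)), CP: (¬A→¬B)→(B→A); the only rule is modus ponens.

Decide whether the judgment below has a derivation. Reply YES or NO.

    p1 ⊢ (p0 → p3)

Enumerate valuations to refute Γ ⊢ Δ:
  v=0000: Γ:[p1=F] Δ:[(p0 → p3)=T] refutes=False
  v=0001: Γ:[p1=F] Δ:[(p0 → p3)=T] refutes=False
  v=0010: Γ:[p1=F] Δ:[(p0 → p3)=T] refutes=False
  v=0011: Γ:[p1=F] Δ:[(p0 → p3)=T] refutes=False
  v=0100: Γ:[p1=T] Δ:[(p0 → p3)=T] refutes=False
  v=0101: Γ:[p1=T] Δ:[(p0 → p3)=T] refutes=False
  v=0110: Γ:[p1=T] Δ:[(p0 → p3)=T] refutes=False
  v=0111: Γ:[p1=T] Δ:[(p0 → p3)=T] refutes=False
  v=1000: Γ:[p1=F] Δ:[(p0 → p3)=F] refutes=False
  v=1001: Γ:[p1=F] Δ:[(p0 → p3)=T] refutes=False
  v=1010: Γ:[p1=F] Δ:[(p0 → p3)=F] refutes=False
  v=1011: Γ:[p1=F] Δ:[(p0 → p3)=T] refutes=False
  v=1100: Γ:[p1=T] Δ:[(p0 → p3)=F] refutes=True  ← countermodel

Result: NO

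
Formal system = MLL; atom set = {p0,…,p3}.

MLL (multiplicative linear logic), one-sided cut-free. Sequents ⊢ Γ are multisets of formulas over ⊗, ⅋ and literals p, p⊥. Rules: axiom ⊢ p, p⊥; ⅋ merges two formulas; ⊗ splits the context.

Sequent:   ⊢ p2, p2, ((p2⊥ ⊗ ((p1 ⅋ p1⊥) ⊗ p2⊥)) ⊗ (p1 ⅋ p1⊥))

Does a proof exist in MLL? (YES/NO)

Derivation (root first):
[⊗]  ⊢ p2, p2, ((p2⊥ ⊗ ((p1 ⅋ p1⊥) ⊗ p2⊥)) ⊗ (p1 ⅋ p1⊥))
  [⊗]  ⊢ p2, p2, (p2⊥ ⊗ ((p1 ⅋ p1⊥) ⊗ p2⊥))
    [Ax]  ⊢ p2, p2⊥
    [⊗]  ⊢ p2, ((p1 ⅋ p1⊥) ⊗ p2⊥)
      [⅋]  ⊢ (p1 ⅋ p1⊥)
        [Ax]  ⊢ p1, p1⊥
      [Ax]  ⊢ p2, p2⊥
  [⅋]  ⊢ (p1 ⅋ p1⊥)
    [Ax]  ⊢ p1, p1⊥

Result: YES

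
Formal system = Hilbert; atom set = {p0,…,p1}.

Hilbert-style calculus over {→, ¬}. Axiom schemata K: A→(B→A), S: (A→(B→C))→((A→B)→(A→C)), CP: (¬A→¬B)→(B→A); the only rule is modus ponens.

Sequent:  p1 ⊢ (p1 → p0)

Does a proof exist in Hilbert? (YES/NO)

Search for a countermodel by truth-table:
  v=00: Γ:[p1=F] Δ:[(p1 → p0)=T] refutes=False
  v=01: Γ:[p1=T] Δ:[(p1 → p0)=F] refutes=True  ← countermodel

Result: NO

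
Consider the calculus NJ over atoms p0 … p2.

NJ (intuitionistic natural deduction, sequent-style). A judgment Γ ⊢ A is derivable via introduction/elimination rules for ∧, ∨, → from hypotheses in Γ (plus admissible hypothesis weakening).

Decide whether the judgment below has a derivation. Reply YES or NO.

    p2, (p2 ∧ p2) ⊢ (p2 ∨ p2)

Derivation trace:
[Wk] p2, (p2 ∧ p2) ⊢ (p2 ∨ p2)
  [∨I₁] p2 ⊢ (p2 ∨ p2)
    [Ax] p2 ⊢ p2

Result: YES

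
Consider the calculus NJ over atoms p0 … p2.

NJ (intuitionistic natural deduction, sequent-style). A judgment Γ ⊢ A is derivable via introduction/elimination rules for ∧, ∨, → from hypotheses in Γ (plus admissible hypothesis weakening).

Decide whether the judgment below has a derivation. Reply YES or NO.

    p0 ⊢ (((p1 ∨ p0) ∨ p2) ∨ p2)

Derivation (root first):
[∨I₁] p0 ⊢ (((p1 ∨ p0) ∨ p2) ∨ p2)
  [∨I₁] p0 ⊢ ((p1 ∨ p0) ∨ p2)
    [∨I₂] p0 ⊢ (p1 ∨ p0)
      [Ax] p0 ⊢ p0

Result: YES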